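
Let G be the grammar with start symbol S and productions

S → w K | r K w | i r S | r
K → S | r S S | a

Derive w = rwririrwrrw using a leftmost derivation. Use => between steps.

S=>rKw=>rSw=>rwKw=>rwrSSw=>rwrirSSw=>rwririrSSw=>rwririrwKSw=>rwririrwSSw=>rwririrwrSw=>rwririrwrrw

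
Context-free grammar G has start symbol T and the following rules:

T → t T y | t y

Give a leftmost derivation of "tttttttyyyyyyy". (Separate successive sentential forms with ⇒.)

T ⇒ tTy ⇒ ttTyy ⇒ tttTyyy ⇒ ttttTyyyy ⇒ tttttTyyyyy ⇒ ttttttTyyyyyy ⇒ tttttttyyyyyyy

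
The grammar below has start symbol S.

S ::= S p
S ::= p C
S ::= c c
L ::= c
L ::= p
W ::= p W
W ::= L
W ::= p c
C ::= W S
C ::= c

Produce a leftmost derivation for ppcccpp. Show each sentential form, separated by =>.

S=>pC=>pWS=>ppcS=>ppcSp=>ppcSpp=>ppcccpp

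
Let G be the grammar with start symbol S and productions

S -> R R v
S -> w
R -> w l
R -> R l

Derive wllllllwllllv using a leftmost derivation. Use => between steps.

S => RRv   [S -> R R v]
RRv => RlRv   [R -> R l]
RlRv => RllRv   [R -> R l]
RllRv => RlllRv   [R -> R l]
RlllRv => RllllRv   [R -> R l]
RllllRv => RlllllRv   [R -> R l]
RlllllRv => wllllllRv   [R -> w l]
wllllllRv => wllllllRlv   [R -> R l]
wllllllRlv => wllllllRllv   [R -> R l]
wllllllRllv => wllllllRlllv   [R -> R l]
wllllllRlllv => wllllllwllllv   [R -> w l]

S=>RRv=>RlRv=>RllRv=>RlllRv=>RllllRv=>RlllllRv=>wllllllRv=>wllllllRlv=>wllllllRllv=>wllllllRlllv=>wllllllwllllv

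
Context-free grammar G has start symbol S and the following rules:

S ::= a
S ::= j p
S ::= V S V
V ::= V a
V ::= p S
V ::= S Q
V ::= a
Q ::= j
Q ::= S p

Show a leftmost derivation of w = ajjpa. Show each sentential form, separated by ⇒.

S ⇒ VSV   [S ::= V S V]
VSV ⇒ SQSV   [V ::= S Q]
SQSV ⇒ aQSV   [S ::= a]
aQSV ⇒ ajSV   [Q ::= j]
ajSV ⇒ ajjpV   [S ::= j p]
ajjpV ⇒ ajjpa   [V ::= a]

S ⇒ VSV ⇒ SQSV ⇒ aQSV ⇒ ajSV ⇒ ajjpV ⇒ ajjpa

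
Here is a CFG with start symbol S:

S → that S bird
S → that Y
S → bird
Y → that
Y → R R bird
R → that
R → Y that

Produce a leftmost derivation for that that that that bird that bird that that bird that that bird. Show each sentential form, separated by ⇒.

S ⇒ that Y ⇒ that R R bird ⇒ that Y that R bird ⇒ that R R bird that R bird ⇒ that Y that R bird that R bird ⇒ that R R bird that R bird that R bird ⇒ that that R bird that R bird that R bird ⇒ that that Y that bird that R bird that R bird ⇒ that that R R bird that bird that R bird that R bird ⇒ that that that R bird that bird that R bird that R bird ⇒ that that that that bird that bird that R bird that R bird ⇒ that that that that bird that bird that that bird that R bird ⇒ that that that that bird that bird that that bird that that bird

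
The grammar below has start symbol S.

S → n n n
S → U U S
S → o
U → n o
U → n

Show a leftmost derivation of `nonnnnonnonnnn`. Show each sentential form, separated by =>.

S=>UUS=>noUS=>nonS=>nonUUS=>nonnUS=>nonnnS=>nonnnUUS=>nonnnnoUS=>nonnnnonS=>nonnnnonUUS=>nonnnnonnoUS=>nonnnnonnonS=>nonnnnonnonnnn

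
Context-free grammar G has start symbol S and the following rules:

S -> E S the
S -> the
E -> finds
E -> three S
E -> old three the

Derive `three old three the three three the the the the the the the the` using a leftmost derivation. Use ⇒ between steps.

S ⇒ E S the   [S -> E S the]
E S the ⇒ three S S the   [E -> three S]
three S S the ⇒ three E S the S the   [S -> E S the]
three E S the S the ⇒ three old three the S the S the   [E -> old three the]
three old three the S the S the ⇒ three old three the E S the the S the   [S -> E S the]
three old three the E S the the S the ⇒ three old three the three S S the the S the   [E -> three S]
three old three the three S S the the S the ⇒ three old three the three E S the S the the S the   [S -> E S the]
three old three the three E S the S the the S the ⇒ three old three the three three S S the S the the S the   [E -> three S]
three old three the three three S S the S the the S the ⇒ three old three the three three the S the S the the S the   [S -> the]
three old three the three three the S the S the the S the ⇒ three old three the three three the the the S the the S the   [S -> the]
three old three the three three the the the S the the S the ⇒ three old three the three three the the the the the the S the   [S -> the]
three old three the three three the the the the the the S the ⇒ three old three the three three the the the the the the the the   [S -> the]

S ⇒ E S the ⇒ three S S the ⇒ three E S the S the ⇒ three old three the S the S the ⇒ three old three the E S the the S the ⇒ three old three the three S S the the S the ⇒ three old three the three E S the S the the S the ⇒ three old three the three three S S the S the the S the ⇒ three old three the three three the S the S the the S the ⇒ three old three the three three the the the S the the S the ⇒ three old three the three three the the the the the the S the ⇒ three old three the three three the the the the the the the the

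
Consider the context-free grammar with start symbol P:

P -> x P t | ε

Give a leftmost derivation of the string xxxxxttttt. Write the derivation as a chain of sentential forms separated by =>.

P=>xPt=>xxPtt=>xxxPttt=>xxxxPtttt=>xxxxxPttttt=>xxxxxttttt

P => xPt   [P -> x P t]
xPt => xxPtt   [P -> x P t]
xxPtt => xxxPttt   [P -> x P t]
xxxPttt => xxxxPtttt   [P -> x P t]
xxxxPtttt => xxxxxPttttt   [P -> x P t]
xxxxxPttttt => xxxxxttttt   [P -> ε]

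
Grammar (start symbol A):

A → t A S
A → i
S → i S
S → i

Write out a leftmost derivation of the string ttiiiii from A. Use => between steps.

A => tAS => ttASS => ttiSS => ttiiS => ttiiiS => ttiiiiS => ttiiiii

A => tAS   [A → t A S]
tAS => ttASS   [A → t A S]
ttASS => ttiSS   [A → i]
ttiSS => ttiiS   [S → i]
ttiiS => ttiiiS   [S → i S]
ttiiiS => ttiiiiS   [S → i S]
ttiiiiS => ttiiiii   [S → i]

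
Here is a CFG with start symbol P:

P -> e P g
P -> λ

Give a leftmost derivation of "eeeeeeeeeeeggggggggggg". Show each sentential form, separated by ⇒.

P ⇒ ePg   [P -> e P g]
ePg ⇒ eePgg   [P -> e P g]
eePgg ⇒ eeePggg   [P -> e P g]
eeePggg ⇒ eeeePgggg   [P -> e P g]
eeeePgggg ⇒ eeeeePggggg   [P -> e P g]
eeeeePggggg ⇒ eeeeeePgggggg   [P -> e P g]
eeeeeePgggggg ⇒ eeeeeeePggggggg   [P -> e P g]
eeeeeeePggggggg ⇒ eeeeeeeePgggggggg   [P -> e P g]
eeeeeeeePgggggggg ⇒ eeeeeeeeePggggggggg   [P -> e P g]
eeeeeeeeePggggggggg ⇒ eeeeeeeeeePgggggggggg   [P -> e P g]
eeeeeeeeeePgggggggggg ⇒ eeeeeeeeeeePggggggggggg   [P -> e P g]
eeeeeeeeeeePggggggggggg ⇒ eeeeeeeeeeeggggggggggg   [P -> λ]

P⇒ePg⇒eePgg⇒eeePggg⇒eeeePgggg⇒eeeeePggggg⇒eeeeeePgggggg⇒eeeeeeePggggggg⇒eeeeeeeePgggggggg⇒eeeeeeeeePggggggggg⇒eeeeeeeeeePgggggggggg⇒eeeeeeeeeeePggggggggggg⇒eeeeeeeeeeeggggggggggg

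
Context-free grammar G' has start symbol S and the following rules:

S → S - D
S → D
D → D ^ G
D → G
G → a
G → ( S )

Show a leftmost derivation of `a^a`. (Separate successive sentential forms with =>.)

S=>D=>D^G=>G^G=>a^G=>a^a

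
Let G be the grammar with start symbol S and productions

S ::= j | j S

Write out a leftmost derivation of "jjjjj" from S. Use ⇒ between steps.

S ⇒ jS   [S ::= j S]
jS ⇒ jjS   [S ::= j S]
jjS ⇒ jjjS   [S ::= j S]
jjjS ⇒ jjjjS   [S ::= j S]
jjjjS ⇒ jjjjj   [S ::= j]

S⇒jS⇒jjS⇒jjjS⇒jjjjS⇒jjjjj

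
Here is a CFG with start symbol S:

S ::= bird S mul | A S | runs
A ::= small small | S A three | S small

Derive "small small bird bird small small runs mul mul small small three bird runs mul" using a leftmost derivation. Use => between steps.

S => A S => small small S => small small A S => small small S A three S => small small bird S mul A three S => small small bird bird S mul mul A three S => small small bird bird A S mul mul A three S => small small bird bird small small S mul mul A three S => small small bird bird small small runs mul mul A three S => small small bird bird small small runs mul mul small small three S => small small bird bird small small runs mul mul small small three bird S mul => small small bird bird small small runs mul mul small small three bird runs mul

S => A S   [S ::= A S]
A S => small small S   [A ::= small small]
small small S => small small A S   [S ::= A S]
small small A S => small small S A three S   [A ::= S A three]
small small S A three S => small small bird S mul A three S   [S ::= bird S mul]
small small bird S mul A three S => small small bird bird S mul mul A three S   [S ::= bird S mul]
small small bird bird S mul mul A three S => small small bird bird A S mul mul A three S   [S ::= A S]
small small bird bird A S mul mul A three S => small small bird bird small small S mul mul A three S   [A ::= small small]
small small bird bird small small S mul mul A three S => small small bird bird small small runs mul mul A three S   [S ::= runs]
small small bird bird small small runs mul mul A three S => small small bird bird small small runs mul mul small small three S   [A ::= small small]
small small bird bird small small runs mul mul small small three S => small small bird bird small small runs mul mul small small three bird S mul   [S ::= bird S mul]
small small bird bird small small runs mul mul small small three bird S mul => small small bird bird small small runs mul mul small small three bird runs mul   [S ::= runs]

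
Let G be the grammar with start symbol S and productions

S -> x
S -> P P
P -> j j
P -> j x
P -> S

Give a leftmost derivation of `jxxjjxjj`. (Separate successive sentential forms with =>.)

S => PP => SP => PPP => jxPP => jxSP => jxxP => jxxS => jxxPP => jxxSP => jxxPPP => jxxjjPP => jxxjjSP => jxxjjxP => jxxjjxjj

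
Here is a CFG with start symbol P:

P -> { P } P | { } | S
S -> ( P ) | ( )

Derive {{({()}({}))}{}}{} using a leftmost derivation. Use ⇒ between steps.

P ⇒ {P}P ⇒ {{P}P}P ⇒ {{S}P}P ⇒ {{(P)}P}P ⇒ {{({P}P)}P}P ⇒ {{({S}P)}P}P ⇒ {{({()}P)}P}P ⇒ {{({()}S)}P}P ⇒ {{({()}(P))}P}P ⇒ {{({()}({}))}P}P ⇒ {{({()}({}))}{}}P ⇒ {{({()}({}))}{}}{}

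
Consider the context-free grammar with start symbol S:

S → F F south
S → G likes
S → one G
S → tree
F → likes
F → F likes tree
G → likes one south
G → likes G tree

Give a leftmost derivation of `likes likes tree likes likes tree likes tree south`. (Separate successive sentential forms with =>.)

S => F F south   [S → F F south]
F F south => F likes tree F south   [F → F likes tree]
F likes tree F south => likes likes tree F south   [F → likes]
likes likes tree F south => likes likes tree F likes tree south   [F → F likes tree]
likes likes tree F likes tree south => likes likes tree F likes tree likes tree south   [F → F likes tree]
likes likes tree F likes tree likes tree south => likes likes tree likes likes tree likes tree south   [F → likes]

S => F F south => F likes tree F south => likes likes tree F south => likes likes tree F likes tree south => likes likes tree F likes tree likes tree south => likes likes tree likes likes tree likes tree south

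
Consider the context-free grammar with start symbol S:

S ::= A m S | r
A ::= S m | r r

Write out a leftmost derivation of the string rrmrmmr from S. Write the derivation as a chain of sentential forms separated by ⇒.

S ⇒ AmS   [S ::= A m S]
AmS ⇒ SmmS   [A ::= S m]
SmmS ⇒ AmSmmS   [S ::= A m S]
AmSmmS ⇒ rrmSmmS   [A ::= r r]
rrmSmmS ⇒ rrmrmmS   [S ::= r]
rrmrmmS ⇒ rrmrmmr   [S ::= r]

S ⇒ AmS ⇒ SmmS ⇒ AmSmmS ⇒ rrmSmmS ⇒ rrmrmmS ⇒ rrmrmmr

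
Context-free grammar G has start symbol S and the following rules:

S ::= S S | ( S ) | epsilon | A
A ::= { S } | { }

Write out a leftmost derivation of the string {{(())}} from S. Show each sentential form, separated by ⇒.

S ⇒ A ⇒ {S} ⇒ {A} ⇒ {{S}} ⇒ {{(S)}} ⇒ {{((S))}} ⇒ {{(())}}

S ⇒ A   [S ::= A]
A ⇒ {S}   [A ::= { S }]
{S} ⇒ {A}   [S ::= A]
{A} ⇒ {{S}}   [A ::= { S }]
{{S}} ⇒ {{(S)}}   [S ::= ( S )]
{{(S)}} ⇒ {{((S))}}   [S ::= ( S )]
{{((S))}} ⇒ {{(())}}   [S ::= epsilon]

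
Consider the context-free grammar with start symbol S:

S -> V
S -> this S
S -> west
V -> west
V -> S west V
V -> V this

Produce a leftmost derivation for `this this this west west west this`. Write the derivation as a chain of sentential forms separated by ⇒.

S ⇒ V ⇒ S west V ⇒ this S west V ⇒ this this S west V ⇒ this this this S west V ⇒ this this this V west V ⇒ this this this west west V ⇒ this this this west west V this ⇒ this this this west west west this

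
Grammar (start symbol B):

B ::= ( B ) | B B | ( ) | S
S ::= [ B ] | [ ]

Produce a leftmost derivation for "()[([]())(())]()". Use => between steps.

B => BB => ()B => ()BB => ()SB => ()[B]B => ()[BB]B => ()[(B)B]B => ()[(BB)B]B => ()[(SB)B]B => ()[([]B)B]B => ()[([]())B]B => ()[([]())(B)]B => ()[([]())(())]B => ()[([]())(())]()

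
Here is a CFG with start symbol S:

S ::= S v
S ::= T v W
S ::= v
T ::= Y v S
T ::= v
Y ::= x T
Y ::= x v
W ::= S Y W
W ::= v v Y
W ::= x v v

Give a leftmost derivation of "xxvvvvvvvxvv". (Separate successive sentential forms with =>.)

S => TvW => YvSvW => xTvSvW => xYvSvSvW => xxvvSvSvW => xxvvvvSvW => xxvvvvSvvW => xxvvvvvvvW => xxvvvvvvvxvv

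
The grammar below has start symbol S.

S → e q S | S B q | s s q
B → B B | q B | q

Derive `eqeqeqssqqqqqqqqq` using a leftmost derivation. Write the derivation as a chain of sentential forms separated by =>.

S => SBq => SBqBq => eqSBqBq => eqSBqBqBq => eqeqSBqBqBq => eqeqeqSBqBqBq => eqeqeqssqBqBqBq => eqeqeqssqqBqBqBq => eqeqeqssqqqqBqBq => eqeqeqssqqqqqqBq => eqeqeqssqqqqqqqBq => eqeqeqssqqqqqqqqq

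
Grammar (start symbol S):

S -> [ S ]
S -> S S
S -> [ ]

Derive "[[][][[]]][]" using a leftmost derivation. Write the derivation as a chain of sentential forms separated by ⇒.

S ⇒ SS   [S -> S S]
SS ⇒ [S]S   [S -> [ S ]]
[S]S ⇒ [SS]S   [S -> S S]
[SS]S ⇒ [SSS]S   [S -> S S]
[SSS]S ⇒ [[]SS]S   [S -> [ ]]
[[]SS]S ⇒ [[][]S]S   [S -> [ ]]
[[][]S]S ⇒ [[][][S]]S   [S -> [ S ]]
[[][][S]]S ⇒ [[][][[]]]S   [S -> [ ]]
[[][][[]]]S ⇒ [[][][[]]][]   [S -> [ ]]

S ⇒ SS ⇒ [S]S ⇒ [SS]S ⇒ [SSS]S ⇒ [[]SS]S ⇒ [[][]S]S ⇒ [[][][S]]S ⇒ [[][][[]]]S ⇒ [[][][[]]][]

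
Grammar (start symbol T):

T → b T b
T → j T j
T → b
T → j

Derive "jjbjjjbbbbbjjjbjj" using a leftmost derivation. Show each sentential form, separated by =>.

T => jTj => jjTjj => jjbTbjj => jjbjTjbjj => jjbjjTjjbjj => jjbjjjTjjjbjj => jjbjjjbTbjjjbjj => jjbjjjbbTbbjjjbjj => jjbjjjbbbbbjjjbjj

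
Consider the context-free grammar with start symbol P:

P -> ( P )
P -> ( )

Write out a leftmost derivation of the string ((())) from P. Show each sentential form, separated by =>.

P => (P)   [P -> ( P )]
(P) => ((P))   [P -> ( P )]
((P)) => ((()))   [P -> ( )]

P => (P) => ((P)) => ((()))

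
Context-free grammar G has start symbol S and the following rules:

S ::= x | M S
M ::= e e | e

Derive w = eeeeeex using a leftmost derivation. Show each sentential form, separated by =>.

S => MS => eS => eMS => eeeS => eeeMS => eeeeeS => eeeeeMS => eeeeeeS => eeeeeex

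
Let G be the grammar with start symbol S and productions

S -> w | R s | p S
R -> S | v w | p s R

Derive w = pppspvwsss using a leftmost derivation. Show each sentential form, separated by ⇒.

S⇒Rs⇒Ss⇒pSs⇒ppSs⇒ppRss⇒pppsRss⇒pppsSss⇒pppspSss⇒pppspRsss⇒pppspvwsss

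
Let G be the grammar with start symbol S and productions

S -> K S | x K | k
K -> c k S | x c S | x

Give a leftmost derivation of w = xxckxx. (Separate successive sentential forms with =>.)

S=>KS=>xS=>xxK=>xxckS=>xxckxK=>xxckxx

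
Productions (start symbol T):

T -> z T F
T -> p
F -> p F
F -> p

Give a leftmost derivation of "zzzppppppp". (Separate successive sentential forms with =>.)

T => zTF => zzTFF => zzzTFFF => zzzpFFF => zzzppFFF => zzzpppFFF => zzzppppFFF => zzzpppppFF => zzzppppppF => zzzppppppp

T => zTF   [T -> z T F]
zTF => zzTFF   [T -> z T F]
zzTFF => zzzTFFF   [T -> z T F]
zzzTFFF => zzzpFFF   [T -> p]
zzzpFFF => zzzppFFF   [F -> p F]
zzzppFFF => zzzpppFFF   [F -> p F]
zzzpppFFF => zzzppppFFF   [F -> p F]
zzzppppFFF => zzzpppppFF   [F -> p]
zzzpppppFF => zzzppppppF   [F -> p]
zzzppppppF => zzzppppppp   [F -> p]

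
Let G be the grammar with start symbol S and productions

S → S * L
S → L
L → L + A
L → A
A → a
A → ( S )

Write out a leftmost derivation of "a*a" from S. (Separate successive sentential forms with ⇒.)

S ⇒ S*L ⇒ L*L ⇒ A*L ⇒ a*L ⇒ a*A ⇒ a*a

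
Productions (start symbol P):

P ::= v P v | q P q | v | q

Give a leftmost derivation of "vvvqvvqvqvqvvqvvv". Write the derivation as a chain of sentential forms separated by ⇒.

P ⇒ vPv ⇒ vvPvv ⇒ vvvPvvv ⇒ vvvqPqvvv ⇒ vvvqvPvqvvv ⇒ vvvqvvPvvqvvv ⇒ vvvqvvqPqvvqvvv ⇒ vvvqvvqvPvqvvqvvv ⇒ vvvqvvqvqvqvvqvvv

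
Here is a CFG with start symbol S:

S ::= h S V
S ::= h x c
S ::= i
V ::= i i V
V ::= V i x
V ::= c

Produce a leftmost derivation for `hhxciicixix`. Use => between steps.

S=>hSV=>hhxcV=>hhxcVix=>hhxciiVix=>hhxciiVixix=>hhxciicixix

S => hSV   [S ::= h S V]
hSV => hhxcV   [S ::= h x c]
hhxcV => hhxcVix   [V ::= V i x]
hhxcVix => hhxciiVix   [V ::= i i V]
hhxciiVix => hhxciiVixix   [V ::= V i x]
hhxciiVixix => hhxciicixix   [V ::= c]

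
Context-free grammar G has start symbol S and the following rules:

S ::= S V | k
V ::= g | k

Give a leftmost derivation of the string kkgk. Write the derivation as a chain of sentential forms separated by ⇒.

S ⇒ SV ⇒ SVV ⇒ SVVV ⇒ kVVV ⇒ kkVV ⇒ kkgV ⇒ kkgk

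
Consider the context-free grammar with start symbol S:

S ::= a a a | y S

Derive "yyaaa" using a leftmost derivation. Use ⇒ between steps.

S ⇒ yS   [S ::= y S]
yS ⇒ yyS   [S ::= y S]
yyS ⇒ yyaaa   [S ::= a a a]

S ⇒ yS ⇒ yyS ⇒ yyaaa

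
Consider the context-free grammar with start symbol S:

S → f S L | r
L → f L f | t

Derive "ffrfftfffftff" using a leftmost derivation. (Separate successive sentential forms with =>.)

S => fSL   [S → f S L]
fSL => ffSLL   [S → f S L]
ffSLL => ffrLL   [S → r]
ffrLL => ffrfLfL   [L → f L f]
ffrfLfL => ffrffLffL   [L → f L f]
ffrffLffL => ffrfftffL   [L → t]
ffrfftffL => ffrfftfffLf   [L → f L f]
ffrfftfffLf => ffrfftffffLff   [L → f L f]
ffrfftffffLff => ffrfftfffftff   [L → t]

S => fSL => ffSLL => ffrLL => ffrfLfL => ffrffLffL => ffrfftffL => ffrfftfffLf => ffrfftffffLff => ffrfftfffftff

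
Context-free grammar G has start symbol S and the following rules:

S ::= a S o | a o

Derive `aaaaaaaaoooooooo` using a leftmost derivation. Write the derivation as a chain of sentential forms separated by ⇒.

S ⇒ aSo ⇒ aaSoo ⇒ aaaSooo ⇒ aaaaSoooo ⇒ aaaaaSooooo ⇒ aaaaaaSoooooo ⇒ aaaaaaaSooooooo ⇒ aaaaaaaaoooooooo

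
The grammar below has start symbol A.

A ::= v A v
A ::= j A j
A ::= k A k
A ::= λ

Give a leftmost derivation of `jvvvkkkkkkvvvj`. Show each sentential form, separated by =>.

A => jAj => jvAvj => jvvAvvj => jvvvAvvvj => jvvvkAkvvvj => jvvvkkAkkvvvj => jvvvkkkAkkkvvvj => jvvvkkkkkkvvvj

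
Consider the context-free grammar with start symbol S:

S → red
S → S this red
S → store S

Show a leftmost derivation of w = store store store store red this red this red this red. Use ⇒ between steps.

S ⇒ store S   [S → store S]
store S ⇒ store S this red   [S → S this red]
store S this red ⇒ store store S this red   [S → store S]
store store S this red ⇒ store store store S this red   [S → store S]
store store store S this red ⇒ store store store store S this red   [S → store S]
store store store store S this red ⇒ store store store store S this red this red   [S → S this red]
store store store store S this red this red ⇒ store store store store S this red this red this red   [S → S this red]
store store store store S this red this red this red ⇒ store store store store red this red this red this red   [S → red]

S ⇒ store S ⇒ store S this red ⇒ store store S this red ⇒ store store store S this red ⇒ store store store store S this red ⇒ store store store store S this red this red ⇒ store store store store S this red this red this red ⇒ store store store store red this red this red this red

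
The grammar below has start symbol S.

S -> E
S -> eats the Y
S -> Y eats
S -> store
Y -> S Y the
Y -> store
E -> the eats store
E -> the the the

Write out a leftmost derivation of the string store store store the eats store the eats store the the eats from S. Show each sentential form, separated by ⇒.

S ⇒ Y eats ⇒ S Y the eats ⇒ store Y the eats ⇒ store S Y the the eats ⇒ store Y eats Y the the eats ⇒ store S Y the eats Y the the eats ⇒ store Y eats Y the eats Y the the eats ⇒ store S Y the eats Y the eats Y the the eats ⇒ store store Y the eats Y the eats Y the the eats ⇒ store store store the eats Y the eats Y the the eats ⇒ store store store the eats store the eats Y the the eats ⇒ store store store the eats store the eats store the the eats

S ⇒ Y eats   [S -> Y eats]
Y eats ⇒ S Y the eats   [Y -> S Y the]
S Y the eats ⇒ store Y the eats   [S -> store]
store Y the eats ⇒ store S Y the the eats   [Y -> S Y the]
store S Y the the eats ⇒ store Y eats Y the the eats   [S -> Y eats]
store Y eats Y the the eats ⇒ store S Y the eats Y the the eats   [Y -> S Y the]
store S Y the eats Y the the eats ⇒ store Y eats Y the eats Y the the eats   [S -> Y eats]
store Y eats Y the eats Y the the eats ⇒ store S Y the eats Y the eats Y the the eats   [Y -> S Y the]
store S Y the eats Y the eats Y the the eats ⇒ store store Y the eats Y the eats Y the the eats   [S -> store]
store store Y the eats Y the eats Y the the eats ⇒ store store store the eats Y the eats Y the the eats   [Y -> store]
store store store the eats Y the eats Y the the eats ⇒ store store store the eats store the eats Y the the eats   [Y -> store]
store store store the eats store the eats Y the the eats ⇒ store store store the eats store the eats store the the eats   [Y -> store]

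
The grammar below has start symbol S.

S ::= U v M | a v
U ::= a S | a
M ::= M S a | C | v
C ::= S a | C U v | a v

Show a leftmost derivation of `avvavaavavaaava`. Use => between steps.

S => UvM   [S ::= U v M]
UvM => avM   [U ::= a]
avM => avMSa   [M ::= M S a]
avMSa => avMSaSa   [M ::= M S a]
avMSaSa => avMSaSaSa   [M ::= M S a]
avMSaSaSa => avvSaSaSa   [M ::= v]
avvSaSaSa => avvavaSaSa   [S ::= a v]
avvavaSaSa => avvavaUvMaSa   [S ::= U v M]
avvavaUvMaSa => avvavaavMaSa   [U ::= a]
avvavaavMaSa => avvavaavCaSa   [M ::= C]
avvavaavCaSa => avvavaavSaaSa   [C ::= S a]
avvavaavSaaSa => avvavaavavaaSa   [S ::= a v]
avvavaavavaaSa => avvavaavavaaava   [S ::= a v]

S=>UvM=>avM=>avMSa=>avMSaSa=>avMSaSaSa=>avvSaSaSa=>avvavaSaSa=>avvavaUvMaSa=>avvavaavMaSa=>avvavaavCaSa=>avvavaavSaaSa=>avvavaavavaaSa=>avvavaavavaaava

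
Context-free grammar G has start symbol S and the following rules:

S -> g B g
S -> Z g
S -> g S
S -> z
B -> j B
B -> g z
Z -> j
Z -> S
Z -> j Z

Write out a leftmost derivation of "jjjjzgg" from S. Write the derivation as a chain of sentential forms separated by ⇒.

S ⇒ Zg ⇒ Sg ⇒ Zgg ⇒ jZgg ⇒ jjZgg ⇒ jjjZgg ⇒ jjjjZgg ⇒ jjjjSgg ⇒ jjjjzgg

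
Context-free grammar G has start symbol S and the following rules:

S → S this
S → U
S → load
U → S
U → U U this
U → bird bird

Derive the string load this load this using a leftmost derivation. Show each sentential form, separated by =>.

S => U => U U this => S U this => S this U this => load this U this => load this S this => load this load this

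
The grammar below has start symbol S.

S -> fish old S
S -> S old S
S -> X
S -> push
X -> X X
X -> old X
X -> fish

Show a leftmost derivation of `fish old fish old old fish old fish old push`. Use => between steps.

S => S old S => X old S => fish old S => fish old S old S => fish old S old S old S => fish old fish old S old S old S => fish old fish old X old S old S => fish old fish old old X old S old S => fish old fish old old fish old S old S => fish old fish old old fish old X old S => fish old fish old old fish old fish old S => fish old fish old old fish old fish old push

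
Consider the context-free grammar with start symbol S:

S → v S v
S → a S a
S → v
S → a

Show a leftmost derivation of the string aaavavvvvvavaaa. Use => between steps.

S => aSa   [S → a S a]
aSa => aaSaa   [S → a S a]
aaSaa => aaaSaaa   [S → a S a]
aaaSaaa => aaavSvaaa   [S → v S v]
aaavSvaaa => aaavaSavaaa   [S → a S a]
aaavaSavaaa => aaavavSvavaaa   [S → v S v]
aaavavSvavaaa => aaavavvSvvavaaa   [S → v S v]
aaavavvSvvavaaa => aaavavvvvvavaaa   [S → v]

S => aSa => aaSaa => aaaSaaa => aaavSvaaa => aaavaSavaaa => aaavavSvavaaa => aaavavvSvvavaaa => aaavavvvvvavaaa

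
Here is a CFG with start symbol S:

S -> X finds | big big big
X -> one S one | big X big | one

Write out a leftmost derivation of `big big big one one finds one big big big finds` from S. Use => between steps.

S => X finds => big X big finds => big big X big big finds => big big big X big big big finds => big big big one S one big big big finds => big big big one X finds one big big big finds => big big big one one finds one big big big finds

S => X finds   [S -> X finds]
X finds => big X big finds   [X -> big X big]
big X big finds => big big X big big finds   [X -> big X big]
big big X big big finds => big big big X big big big finds   [X -> big X big]
big big big X big big big finds => big big big one S one big big big finds   [X -> one S one]
big big big one S one big big big finds => big big big one X finds one big big big finds   [S -> X finds]
big big big one X finds one big big big finds => big big big one one finds one big big big finds   [X -> one]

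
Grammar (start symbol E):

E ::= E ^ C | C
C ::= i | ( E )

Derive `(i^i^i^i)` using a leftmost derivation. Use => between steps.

E => C => (E) => (E^C) => (E^C^C) => (E^C^C^C) => (C^C^C^C) => (i^C^C^C) => (i^i^C^C) => (i^i^i^C) => (i^i^i^i)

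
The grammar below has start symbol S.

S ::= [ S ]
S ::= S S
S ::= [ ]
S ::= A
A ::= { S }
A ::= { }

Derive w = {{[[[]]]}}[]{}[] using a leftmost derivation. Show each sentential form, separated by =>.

S => SS => SSS => SSSS => ASSS => {S}SSS => {A}SSS => {{S}}SSS => {{[S]}}SSS => {{[[S]]}}SSS => {{[[[]]]}}SSS => {{[[[]]]}}[]SS => {{[[[]]]}}[]AS => {{[[[]]]}}[]{}S => {{[[[]]]}}[]{}[]

S => SS   [S ::= S S]
SS => SSS   [S ::= S S]
SSS => SSSS   [S ::= S S]
SSSS => ASSS   [S ::= A]
ASSS => {S}SSS   [A ::= { S }]
{S}SSS => {A}SSS   [S ::= A]
{A}SSS => {{S}}SSS   [A ::= { S }]
{{S}}SSS => {{[S]}}SSS   [S ::= [ S ]]
{{[S]}}SSS => {{[[S]]}}SSS   [S ::= [ S ]]
{{[[S]]}}SSS => {{[[[]]]}}SSS   [S ::= [ ]]
{{[[[]]]}}SSS => {{[[[]]]}}[]SS   [S ::= [ ]]
{{[[[]]]}}[]SS => {{[[[]]]}}[]AS   [S ::= A]
{{[[[]]]}}[]AS => {{[[[]]]}}[]{}S   [A ::= { }]
{{[[[]]]}}[]{}S => {{[[[]]]}}[]{}[]   [S ::= [ ]]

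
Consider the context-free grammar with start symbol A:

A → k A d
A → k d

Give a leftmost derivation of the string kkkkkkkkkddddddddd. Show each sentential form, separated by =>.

A => kAd   [A → k A d]
kAd => kkAdd   [A → k A d]
kkAdd => kkkAddd   [A → k A d]
kkkAddd => kkkkAdddd   [A → k A d]
kkkkAdddd => kkkkkAddddd   [A → k A d]
kkkkkAddddd => kkkkkkAdddddd   [A → k A d]
kkkkkkAdddddd => kkkkkkkAddddddd   [A → k A d]
kkkkkkkAddddddd => kkkkkkkkAdddddddd   [A → k A d]
kkkkkkkkAdddddddd => kkkkkkkkkddddddddd   [A → k d]

A=>kAd=>kkAdd=>kkkAddd=>kkkkAdddd=>kkkkkAddddd=>kkkkkkAdddddd=>kkkkkkkAddddddd=>kkkkkkkkAdddddddd=>kkkkkkkkkddddddddd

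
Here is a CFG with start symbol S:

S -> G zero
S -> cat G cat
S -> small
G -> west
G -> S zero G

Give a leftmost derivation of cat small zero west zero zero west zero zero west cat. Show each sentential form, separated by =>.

S => cat G cat => cat S zero G cat => cat G zero zero G cat => cat S zero G zero zero G cat => cat G zero zero G zero zero G cat => cat S zero G zero zero G zero zero G cat => cat small zero G zero zero G zero zero G cat => cat small zero west zero zero G zero zero G cat => cat small zero west zero zero west zero zero G cat => cat small zero west zero zero west zero zero west cat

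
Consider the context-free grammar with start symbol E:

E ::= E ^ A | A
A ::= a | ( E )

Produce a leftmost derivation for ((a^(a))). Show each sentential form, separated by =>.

E=>A=>(E)=>(A)=>((E))=>((E^A))=>((A^A))=>((a^A))=>((a^(E)))=>((a^(A)))=>((a^(a)))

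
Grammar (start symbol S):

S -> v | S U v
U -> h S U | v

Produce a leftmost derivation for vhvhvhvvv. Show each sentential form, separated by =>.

S => SUv   [S -> S U v]
SUv => vUv   [S -> v]
vUv => vhSUv   [U -> h S U]
vhSUv => vhvUv   [S -> v]
vhvUv => vhvhSUv   [U -> h S U]
vhvhSUv => vhvhvUv   [S -> v]
vhvhvUv => vhvhvhSUv   [U -> h S U]
vhvhvhSUv => vhvhvhvUv   [S -> v]
vhvhvhvUv => vhvhvhvvv   [U -> v]

S=>SUv=>vUv=>vhSUv=>vhvUv=>vhvhSUv=>vhvhvUv=>vhvhvhSUv=>vhvhvhvUv=>vhvhvhvvv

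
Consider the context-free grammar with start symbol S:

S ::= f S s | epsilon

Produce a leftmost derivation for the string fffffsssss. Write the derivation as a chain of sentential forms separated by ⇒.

S ⇒ fSs ⇒ ffSss ⇒ fffSsss ⇒ ffffSssss ⇒ fffffSsssss ⇒ fffffsssss

S ⇒ fSs   [S ::= f S s]
fSs ⇒ ffSss   [S ::= f S s]
ffSss ⇒ fffSsss   [S ::= f S s]
fffSsss ⇒ ffffSssss   [S ::= f S s]
ffffSssss ⇒ fffffSsssss   [S ::= f S s]
fffffSsssss ⇒ fffffsssss   [S ::= epsilon]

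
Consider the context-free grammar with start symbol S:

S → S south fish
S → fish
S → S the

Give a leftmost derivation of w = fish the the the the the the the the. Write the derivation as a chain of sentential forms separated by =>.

S => S the   [S → S the]
S the => S the the   [S → S the]
S the the => S the the the   [S → S the]
S the the the => S the the the the   [S → S the]
S the the the the => S the the the the the   [S → S the]
S the the the the the => S the the the the the the   [S → S the]
S the the the the the the => S the the the the the the the   [S → S the]
S the the the the the the the => S the the the the the the the the   [S → S the]
S the the the the the the the the => fish the the the the the the the the   [S → fish]

S => S the => S the the => S the the the => S the the the the => S the the the the the => S the the the the the the => S the the the the the the the => S the the the the the the the the => fish the the the the the the the the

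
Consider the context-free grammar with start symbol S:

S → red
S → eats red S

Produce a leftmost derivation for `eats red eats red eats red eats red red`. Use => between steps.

S => eats red S => eats red eats red S => eats red eats red eats red S => eats red eats red eats red eats red S => eats red eats red eats red eats red red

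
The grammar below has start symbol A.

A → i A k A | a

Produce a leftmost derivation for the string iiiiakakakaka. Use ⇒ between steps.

A ⇒ iAkA   [A → i A k A]
iAkA ⇒ iiAkAkA   [A → i A k A]
iiAkAkA ⇒ iiiAkAkAkA   [A → i A k A]
iiiAkAkAkA ⇒ iiiiAkAkAkAkA   [A → i A k A]
iiiiAkAkAkAkA ⇒ iiiiakAkAkAkA   [A → a]
iiiiakAkAkAkA ⇒ iiiiakakAkAkA   [A → a]
iiiiakakAkAkA ⇒ iiiiakakakAkA   [A → a]
iiiiakakakAkA ⇒ iiiiakakakakA   [A → a]
iiiiakakakakA ⇒ iiiiakakakaka   [A → a]

A ⇒ iAkA ⇒ iiAkAkA ⇒ iiiAkAkAkA ⇒ iiiiAkAkAkAkA ⇒ iiiiakAkAkAkA ⇒ iiiiakakAkAkA ⇒ iiiiakakakAkA ⇒ iiiiakakakakA ⇒ iiiiakakakaka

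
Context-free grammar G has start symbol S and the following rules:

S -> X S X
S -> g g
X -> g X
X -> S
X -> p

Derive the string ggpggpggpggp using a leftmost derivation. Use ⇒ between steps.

S ⇒ XSX   [S -> X S X]
XSX ⇒ SSX   [X -> S]
SSX ⇒ XSXSX   [S -> X S X]
XSXSX ⇒ gXSXSX   [X -> g X]
gXSXSX ⇒ ggXSXSX   [X -> g X]
ggXSXSX ⇒ ggSSXSX   [X -> S]
ggSSXSX ⇒ ggXSXSXSX   [S -> X S X]
ggXSXSXSX ⇒ ggpSXSXSX   [X -> p]
ggpSXSXSX ⇒ ggpggXSXSX   [S -> g g]
ggpggXSXSX ⇒ ggpggpSXSX   [X -> p]
ggpggpSXSX ⇒ ggpggpggXSX   [S -> g g]
ggpggpggXSX ⇒ ggpggpggpSX   [X -> p]
ggpggpggpSX ⇒ ggpggpggpggX   [S -> g g]
ggpggpggpggX ⇒ ggpggpggpggp   [X -> p]

S ⇒ XSX ⇒ SSX ⇒ XSXSX ⇒ gXSXSX ⇒ ggXSXSX ⇒ ggSSXSX ⇒ ggXSXSXSX ⇒ ggpSXSXSX ⇒ ggpggXSXSX ⇒ ggpggpSXSX ⇒ ggpggpggXSX ⇒ ggpggpggpSX ⇒ ggpggpggpggX ⇒ ggpggpggpggp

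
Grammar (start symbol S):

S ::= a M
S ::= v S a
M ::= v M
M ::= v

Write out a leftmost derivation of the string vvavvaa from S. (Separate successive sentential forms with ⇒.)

S⇒vSa⇒vvSaa⇒vvaMaa⇒vvavMaa⇒vvavvaa

S ⇒ vSa   [S ::= v S a]
vSa ⇒ vvSaa   [S ::= v S a]
vvSaa ⇒ vvaMaa   [S ::= a M]
vvaMaa ⇒ vvavMaa   [M ::= v M]
vvavMaa ⇒ vvavvaa   [M ::= v]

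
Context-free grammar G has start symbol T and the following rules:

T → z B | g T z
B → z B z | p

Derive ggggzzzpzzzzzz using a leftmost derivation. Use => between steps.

T => gTz => ggTzz => gggTzzz => ggggTzzzz => ggggzBzzzz => ggggzzBzzzzz => ggggzzzBzzzzzz => ggggzzzpzzzzzz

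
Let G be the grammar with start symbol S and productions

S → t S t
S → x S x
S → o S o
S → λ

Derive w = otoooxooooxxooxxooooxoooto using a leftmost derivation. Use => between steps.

S=>oSo=>otSto=>otoSoto=>otooSooto=>otoooSoooto=>otoooxSxoooto=>otoooxoSoxoooto=>otoooxooSooxoooto=>otoooxoooSoooxoooto=>otoooxooooSooooxoooto=>otoooxooooxSxooooxoooto=>otoooxooooxxSxxooooxoooto=>otoooxooooxxoSoxxooooxoooto=>otoooxooooxxooxxooooxoooto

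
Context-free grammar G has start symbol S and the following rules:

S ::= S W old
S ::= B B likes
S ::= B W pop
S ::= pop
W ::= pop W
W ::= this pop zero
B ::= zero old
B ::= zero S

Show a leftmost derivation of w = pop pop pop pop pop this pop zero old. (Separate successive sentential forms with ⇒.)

S ⇒ S W old ⇒ pop W old ⇒ pop pop W old ⇒ pop pop pop W old ⇒ pop pop pop pop W old ⇒ pop pop pop pop pop W old ⇒ pop pop pop pop pop this pop zero old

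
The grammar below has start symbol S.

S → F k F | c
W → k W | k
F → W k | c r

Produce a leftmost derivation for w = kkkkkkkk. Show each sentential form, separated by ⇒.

S ⇒ FkF ⇒ WkkF ⇒ kWkkF ⇒ kkWkkF ⇒ kkkkkF ⇒ kkkkkWk ⇒ kkkkkkWk ⇒ kkkkkkkk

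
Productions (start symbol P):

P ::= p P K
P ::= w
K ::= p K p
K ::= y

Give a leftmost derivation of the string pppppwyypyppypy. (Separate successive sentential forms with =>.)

P => pPK => ppPKK => pppPKKK => ppppPKKKK => pppppPKKKKK => pppppwKKKKK => pppppwyKKKK => pppppwyyKKK => pppppwyypKpKK => pppppwyypypKK => pppppwyypyppKpK => pppppwyypyppypK => pppppwyypyppypy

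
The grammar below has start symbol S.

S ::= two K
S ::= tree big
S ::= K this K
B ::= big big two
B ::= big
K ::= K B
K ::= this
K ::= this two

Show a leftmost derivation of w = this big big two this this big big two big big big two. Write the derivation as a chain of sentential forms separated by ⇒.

S ⇒ K this K   [S ::= K this K]
K this K ⇒ K B this K   [K ::= K B]
K B this K ⇒ this B this K   [K ::= this]
this B this K ⇒ this big big two this K   [B ::= big big two]
this big big two this K ⇒ this big big two this K B   [K ::= K B]
this big big two this K B ⇒ this big big two this K B B   [K ::= K B]
this big big two this K B B ⇒ this big big two this K B B B   [K ::= K B]
this big big two this K B B B ⇒ this big big two this this B B B   [K ::= this]
this big big two this this B B B ⇒ this big big two this this big big two B B   [B ::= big big two]
this big big two this this big big two B B ⇒ this big big two this this big big two big B   [B ::= big]
this big big two this this big big two big B ⇒ this big big two this this big big two big big big two   [B ::= big big two]

S ⇒ K this K ⇒ K B this K ⇒ this B this K ⇒ this big big two this K ⇒ this big big two this K B ⇒ this big big two this K B B ⇒ this big big two this K B B B ⇒ this big big two this this B B B ⇒ this big big two this this big big two B B ⇒ this big big two this this big big two big B ⇒ this big big two this this big big two big big big two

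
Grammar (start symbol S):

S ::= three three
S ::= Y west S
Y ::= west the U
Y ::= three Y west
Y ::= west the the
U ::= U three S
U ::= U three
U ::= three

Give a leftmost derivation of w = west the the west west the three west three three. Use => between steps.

S => Y west S => west the the west S => west the the west Y west S => west the the west west the U west S => west the the west west the three west S => west the the west west the three west three three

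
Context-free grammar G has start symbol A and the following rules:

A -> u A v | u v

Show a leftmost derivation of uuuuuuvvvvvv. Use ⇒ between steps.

A⇒uAv⇒uuAvv⇒uuuAvvv⇒uuuuAvvvv⇒uuuuuAvvvvv⇒uuuuuuvvvvvv

A ⇒ uAv   [A -> u A v]
uAv ⇒ uuAvv   [A -> u A v]
uuAvv ⇒ uuuAvvv   [A -> u A v]
uuuAvvv ⇒ uuuuAvvvv   [A -> u A v]
uuuuAvvvv ⇒ uuuuuAvvvvv   [A -> u A v]
uuuuuAvvvvv ⇒ uuuuuuvvvvvv   [A -> u v]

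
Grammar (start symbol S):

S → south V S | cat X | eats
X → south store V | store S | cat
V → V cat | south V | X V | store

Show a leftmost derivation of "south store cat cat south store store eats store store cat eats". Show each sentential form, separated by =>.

S => south V S => south V cat S => south X V cat S => south store S V cat S => south store cat X V cat S => south store cat cat V cat S => south store cat cat X V cat S => south store cat cat south store V V cat S => south store cat cat south store X V V cat S => south store cat cat south store store S V V cat S => south store cat cat south store store eats V V cat S => south store cat cat south store store eats store V cat S => south store cat cat south store store eats store store cat S => south store cat cat south store store eats store store cat eats

S => south V S   [S → south V S]
south V S => south V cat S   [V → V cat]
south V cat S => south X V cat S   [V → X V]
south X V cat S => south store S V cat S   [X → store S]
south store S V cat S => south store cat X V cat S   [S → cat X]
south store cat X V cat S => south store cat cat V cat S   [X → cat]
south store cat cat V cat S => south store cat cat X V cat S   [V → X V]
south store cat cat X V cat S => south store cat cat south store V V cat S   [X → south store V]
south store cat cat south store V V cat S => south store cat cat south store X V V cat S   [V → X V]
south store cat cat south store X V V cat S => south store cat cat south store store S V V cat S   [X → store S]
south store cat cat south store store S V V cat S => south store cat cat south store store eats V V cat S   [S → eats]
south store cat cat south store store eats V V cat S => south store cat cat south store store eats store V cat S   [V → store]
south store cat cat south store store eats store V cat S => south store cat cat south store store eats store store cat S   [V → store]
south store cat cat south store store eats store store cat S => south store cat cat south store store eats store store cat eats   [S → eats]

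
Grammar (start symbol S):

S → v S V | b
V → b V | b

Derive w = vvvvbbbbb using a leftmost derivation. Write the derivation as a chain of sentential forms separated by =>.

S => vSV   [S → v S V]
vSV => vvSVV   [S → v S V]
vvSVV => vvvSVVV   [S → v S V]
vvvSVVV => vvvvSVVVV   [S → v S V]
vvvvSVVVV => vvvvbVVVV   [S → b]
vvvvbVVVV => vvvvbbVVV   [V → b]
vvvvbbVVV => vvvvbbbVV   [V → b]
vvvvbbbVV => vvvvbbbbV   [V → b]
vvvvbbbbV => vvvvbbbbb   [V → b]

S=>vSV=>vvSVV=>vvvSVVV=>vvvvSVVVV=>vvvvbVVVV=>vvvvbbVVV=>vvvvbbbVV=>vvvvbbbbV=>vvvvbbbbb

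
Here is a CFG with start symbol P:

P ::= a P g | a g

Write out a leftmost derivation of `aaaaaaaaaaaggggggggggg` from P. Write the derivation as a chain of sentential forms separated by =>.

P => aPg => aaPgg => aaaPggg => aaaaPgggg => aaaaaPggggg => aaaaaaPgggggg => aaaaaaaPggggggg => aaaaaaaaPgggggggg => aaaaaaaaaPggggggggg => aaaaaaaaaaPgggggggggg => aaaaaaaaaaaggggggggggg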